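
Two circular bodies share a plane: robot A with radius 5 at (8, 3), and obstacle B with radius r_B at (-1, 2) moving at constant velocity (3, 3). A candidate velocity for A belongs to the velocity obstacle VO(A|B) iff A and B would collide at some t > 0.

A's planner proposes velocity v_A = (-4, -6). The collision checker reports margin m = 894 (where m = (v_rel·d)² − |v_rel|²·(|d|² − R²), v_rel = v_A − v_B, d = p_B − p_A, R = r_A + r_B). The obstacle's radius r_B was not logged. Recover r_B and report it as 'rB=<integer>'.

m = 894
d = (-9, -1);  v_rel = (-7, -9),  |v_rel|² = 130
v_rel×d = (-7)·(-1) − (-9)·(-9) = -74
since m = R²·130 − (-74)²:  R² = (5476 + 894) / 130 = 49
R = √49 = 7  ⇒  r_B = 7 − 5 = 2

rB=2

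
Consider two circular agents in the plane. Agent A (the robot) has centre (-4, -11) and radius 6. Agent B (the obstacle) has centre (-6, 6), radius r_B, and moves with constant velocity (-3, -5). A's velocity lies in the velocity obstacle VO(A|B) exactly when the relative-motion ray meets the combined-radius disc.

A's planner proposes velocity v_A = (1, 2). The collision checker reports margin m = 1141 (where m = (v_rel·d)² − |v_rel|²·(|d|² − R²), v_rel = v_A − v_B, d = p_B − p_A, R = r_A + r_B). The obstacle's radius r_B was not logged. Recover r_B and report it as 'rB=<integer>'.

m = 1141
d = (-2, 17);  v_rel = (4, 7),  |v_rel|² = 65
v_rel×d = (4)·(17) − (7)·(-2) = 82
since m = R²·65 − 82²:  R² = (6724 + 1141) / 65 = 121
R = √121 = 11  ⇒  r_B = 11 − 6 = 5

rB=5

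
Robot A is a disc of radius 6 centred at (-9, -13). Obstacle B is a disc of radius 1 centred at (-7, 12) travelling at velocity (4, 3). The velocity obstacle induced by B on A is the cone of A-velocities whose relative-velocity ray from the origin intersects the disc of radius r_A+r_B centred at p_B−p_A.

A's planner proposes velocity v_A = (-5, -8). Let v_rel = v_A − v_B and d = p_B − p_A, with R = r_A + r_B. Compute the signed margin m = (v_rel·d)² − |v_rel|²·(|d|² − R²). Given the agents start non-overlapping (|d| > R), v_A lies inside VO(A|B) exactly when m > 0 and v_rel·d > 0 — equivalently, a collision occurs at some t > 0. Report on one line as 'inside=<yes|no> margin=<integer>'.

d = (2, 25),  |d|² = 629;  R = 6+1 = 7,  c = 629−7² = 580
v_rel = (-9, -11),  |v_rel|² = 202;  v_rel·d = (-9)·(2) + (-11)·(25) = -293
202·t² + 586·t + 580 = 0  ⇒  m = (-293)² − 202·580 = -31311
m = -31311 < 0,  v_rel·d = -293 < 0  ⇒  outside

inside=no margin=-31311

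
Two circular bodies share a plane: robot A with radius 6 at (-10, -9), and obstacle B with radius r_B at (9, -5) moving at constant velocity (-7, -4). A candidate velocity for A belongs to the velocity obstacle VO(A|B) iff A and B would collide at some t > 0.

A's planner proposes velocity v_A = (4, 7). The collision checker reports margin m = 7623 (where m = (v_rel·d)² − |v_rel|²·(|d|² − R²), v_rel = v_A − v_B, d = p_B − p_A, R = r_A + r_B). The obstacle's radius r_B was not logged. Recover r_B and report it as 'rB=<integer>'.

m = 7623
d = (19, 4);  v_rel = (11, 11),  |v_rel|² = 242
v_rel×d = (11)·(4) − (11)·(19) = -165
since m = R²·242 − (-165)²:  R² = (27225 + 7623) / 242 = 144
R = √144 = 12  ⇒  r_B = 12 − 6 = 6

rB=6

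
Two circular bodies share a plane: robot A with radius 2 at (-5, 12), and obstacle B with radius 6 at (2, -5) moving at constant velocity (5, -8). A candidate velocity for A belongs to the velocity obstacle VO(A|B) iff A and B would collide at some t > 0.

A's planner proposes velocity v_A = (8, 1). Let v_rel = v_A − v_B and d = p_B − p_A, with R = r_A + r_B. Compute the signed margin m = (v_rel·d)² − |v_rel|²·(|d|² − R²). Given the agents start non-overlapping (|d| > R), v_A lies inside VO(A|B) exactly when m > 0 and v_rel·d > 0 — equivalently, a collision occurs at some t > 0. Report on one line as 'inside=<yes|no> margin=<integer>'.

d = (7, -17),  |d|² = 338;  R = 2+6 = 8,  c = 338−8² = 274
v_rel = (3, 9),  |v_rel|² = 90;  v_rel·d = (3)·(7) + (9)·(-17) = -132
90·t² + 264·t + 274 = 0  ⇒  m = (-132)² − 90·274 = -7236
m = -7236 < 0,  v_rel·d = -132 < 0  ⇒  outside

inside=no margin=-7236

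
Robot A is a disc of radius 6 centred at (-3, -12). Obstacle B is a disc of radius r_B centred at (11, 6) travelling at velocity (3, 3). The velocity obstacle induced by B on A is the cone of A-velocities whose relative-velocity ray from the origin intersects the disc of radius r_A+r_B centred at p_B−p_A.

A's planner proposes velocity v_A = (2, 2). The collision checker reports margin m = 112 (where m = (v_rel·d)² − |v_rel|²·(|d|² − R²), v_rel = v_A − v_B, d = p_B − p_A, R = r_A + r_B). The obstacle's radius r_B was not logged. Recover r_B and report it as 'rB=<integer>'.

m = 112
d = (14, 18);  v_rel = (-1, -1),  |v_rel|² = 2
v_rel×d = (-1)·(18) − (-1)·(14) = -4
since m = R²·2 − (-4)²:  R² = (16 + 112) / 2 = 64
R = √64 = 8  ⇒  r_B = 8 − 6 = 2

rB=2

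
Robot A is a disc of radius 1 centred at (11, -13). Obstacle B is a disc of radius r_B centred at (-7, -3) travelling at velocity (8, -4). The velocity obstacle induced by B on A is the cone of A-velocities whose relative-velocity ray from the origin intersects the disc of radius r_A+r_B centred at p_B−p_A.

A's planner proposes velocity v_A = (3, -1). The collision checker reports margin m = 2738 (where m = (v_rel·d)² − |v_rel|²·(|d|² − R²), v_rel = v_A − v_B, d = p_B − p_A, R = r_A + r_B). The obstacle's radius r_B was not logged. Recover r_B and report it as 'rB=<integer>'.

m = 2738
d = (-18, 10);  v_rel = (-5, 3),  |v_rel|² = 34
v_rel×d = (-5)·(10) − (3)·(-18) = 4
since m = R²·34 − 4²:  R² = (16 + 2738) / 34 = 81
R = √81 = 9  ⇒  r_B = 9 − 1 = 8

rB=8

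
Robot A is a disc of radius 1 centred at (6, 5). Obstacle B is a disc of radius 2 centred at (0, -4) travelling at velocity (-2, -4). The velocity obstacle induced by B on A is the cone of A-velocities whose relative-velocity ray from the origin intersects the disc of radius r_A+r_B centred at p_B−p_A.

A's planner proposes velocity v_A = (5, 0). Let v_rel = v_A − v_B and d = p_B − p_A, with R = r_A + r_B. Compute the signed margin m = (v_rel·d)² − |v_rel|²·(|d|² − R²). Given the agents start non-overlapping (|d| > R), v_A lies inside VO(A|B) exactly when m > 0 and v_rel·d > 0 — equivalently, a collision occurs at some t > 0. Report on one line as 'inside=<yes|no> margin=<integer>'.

d = (-6, -9),  |d|² = 117;  R = 1+2 = 3,  c = 117−3² = 108
v_rel = (7, 4),  |v_rel|² = 65;  v_rel·d = (7)·(-6) + (4)·(-9) = -78
65·t² + 156·t + 108 = 0  ⇒  m = (-78)² − 65·108 = -936
m = -936 < 0,  v_rel·d = -78 < 0  ⇒  outside

inside=no margin=-936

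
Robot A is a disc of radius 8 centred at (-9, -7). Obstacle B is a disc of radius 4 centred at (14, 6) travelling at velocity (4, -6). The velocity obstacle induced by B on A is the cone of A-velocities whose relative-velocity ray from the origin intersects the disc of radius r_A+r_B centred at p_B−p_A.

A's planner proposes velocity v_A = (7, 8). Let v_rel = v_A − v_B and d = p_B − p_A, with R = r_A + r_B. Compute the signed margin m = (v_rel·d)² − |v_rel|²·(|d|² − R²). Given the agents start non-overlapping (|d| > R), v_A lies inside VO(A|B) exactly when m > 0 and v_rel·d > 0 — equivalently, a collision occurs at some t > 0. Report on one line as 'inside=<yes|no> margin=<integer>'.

d = (23, 13),  |d|² = 698;  R = 8+4 = 12,  c = 698−12² = 554
v_rel = (3, 14),  |v_rel|² = 205;  v_rel·d = (3)·(23) + (14)·(13) = 251
205·t² − 502·t + 554 = 0  ⇒  m = 251² − 205·554 = -50569
m = -50569 < 0,  v_rel·d = 251 > 0  ⇒  outside

inside=no margin=-50569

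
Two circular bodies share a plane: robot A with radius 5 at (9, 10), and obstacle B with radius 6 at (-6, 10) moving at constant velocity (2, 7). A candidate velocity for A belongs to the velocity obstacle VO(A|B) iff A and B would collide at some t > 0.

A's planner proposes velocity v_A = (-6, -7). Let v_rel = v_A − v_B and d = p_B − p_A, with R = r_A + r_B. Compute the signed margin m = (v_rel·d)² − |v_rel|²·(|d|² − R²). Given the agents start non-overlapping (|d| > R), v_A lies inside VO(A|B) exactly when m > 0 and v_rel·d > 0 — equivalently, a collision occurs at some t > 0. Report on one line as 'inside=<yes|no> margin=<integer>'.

d = (-15, 0),  |d|² = 225;  R = 5+6 = 11,  c = 225−11² = 104
v_rel = (-8, -14),  |v_rel|² = 260;  v_rel·d = (-8)·(-15) + (-14)·(0) = 120
260·t² − 240·t + 104 = 0  ⇒  m = 120² − 260·104 = -12640
m = -12640 < 0,  v_rel·d = 120 > 0  ⇒  outside

inside=no margin=-12640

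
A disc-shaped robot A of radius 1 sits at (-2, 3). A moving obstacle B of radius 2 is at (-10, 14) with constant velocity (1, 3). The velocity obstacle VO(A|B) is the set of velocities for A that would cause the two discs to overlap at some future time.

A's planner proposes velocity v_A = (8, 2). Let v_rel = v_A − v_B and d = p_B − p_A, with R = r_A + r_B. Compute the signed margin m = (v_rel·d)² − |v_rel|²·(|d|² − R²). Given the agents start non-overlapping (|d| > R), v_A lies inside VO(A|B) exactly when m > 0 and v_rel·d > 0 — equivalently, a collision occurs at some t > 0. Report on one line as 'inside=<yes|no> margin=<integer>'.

d = (-8, 11),  |d|² = 185;  R = 1+2 = 3,  c = 185−3² = 176
v_rel = (7, -1),  |v_rel|² = 50;  v_rel·d = (7)·(-8) + (-1)·(11) = -67
50·t² + 134·t + 176 = 0  ⇒  m = (-67)² − 50·176 = -4311
m = -4311 < 0,  v_rel·d = -67 < 0  ⇒  outside

inside=no margin=-4311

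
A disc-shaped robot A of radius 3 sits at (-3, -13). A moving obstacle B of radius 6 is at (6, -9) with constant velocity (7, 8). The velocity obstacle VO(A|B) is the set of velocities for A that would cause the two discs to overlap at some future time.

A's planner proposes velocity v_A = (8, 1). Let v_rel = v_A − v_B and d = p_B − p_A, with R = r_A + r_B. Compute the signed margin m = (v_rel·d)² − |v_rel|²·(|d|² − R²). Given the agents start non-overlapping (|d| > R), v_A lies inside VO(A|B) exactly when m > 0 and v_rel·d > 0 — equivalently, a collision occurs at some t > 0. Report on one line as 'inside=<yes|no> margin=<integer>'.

d = (9, 4),  |d|² = 97;  R = 3+6 = 9,  c = 97−9² = 16
v_rel = (1, -7),  |v_rel|² = 50;  v_rel·d = (1)·(9) + (-7)·(4) = -19
50·t² + 38·t + 16 = 0  ⇒  m = (-19)² − 50·16 = -439
m = -439 < 0,  v_rel·d = -19 < 0  ⇒  outside

inside=no margin=-439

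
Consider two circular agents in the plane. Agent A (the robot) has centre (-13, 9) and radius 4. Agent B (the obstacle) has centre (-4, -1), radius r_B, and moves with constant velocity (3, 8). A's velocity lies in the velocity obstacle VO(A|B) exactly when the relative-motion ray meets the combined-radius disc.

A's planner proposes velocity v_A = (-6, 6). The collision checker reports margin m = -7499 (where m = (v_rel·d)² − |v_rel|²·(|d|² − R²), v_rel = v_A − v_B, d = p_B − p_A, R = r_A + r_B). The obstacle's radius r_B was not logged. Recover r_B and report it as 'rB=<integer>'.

m = -7499
d = (9, -10);  v_rel = (-9, -2),  |v_rel|² = 85
v_rel×d = (-9)·(-10) − (-2)·(9) = 108
since m = R²·85 − 108²:  R² = (11664 + -7499) / 85 = 49
R = √49 = 7  ⇒  r_B = 7 − 4 = 3

rB=3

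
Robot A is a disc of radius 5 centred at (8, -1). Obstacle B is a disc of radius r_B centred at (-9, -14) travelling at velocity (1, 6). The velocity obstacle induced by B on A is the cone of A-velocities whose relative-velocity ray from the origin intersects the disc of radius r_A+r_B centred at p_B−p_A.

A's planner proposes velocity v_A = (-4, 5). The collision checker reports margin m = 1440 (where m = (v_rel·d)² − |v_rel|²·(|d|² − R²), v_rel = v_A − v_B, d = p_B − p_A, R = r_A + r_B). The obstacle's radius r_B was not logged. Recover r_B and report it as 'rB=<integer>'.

m = 1440
d = (-17, -13);  v_rel = (-5, -1),  |v_rel|² = 26
v_rel×d = (-5)·(-13) − (-1)·(-17) = 48
since m = R²·26 − 48²:  R² = (2304 + 1440) / 26 = 144
R = √144 = 12  ⇒  r_B = 12 − 5 = 7

rB=7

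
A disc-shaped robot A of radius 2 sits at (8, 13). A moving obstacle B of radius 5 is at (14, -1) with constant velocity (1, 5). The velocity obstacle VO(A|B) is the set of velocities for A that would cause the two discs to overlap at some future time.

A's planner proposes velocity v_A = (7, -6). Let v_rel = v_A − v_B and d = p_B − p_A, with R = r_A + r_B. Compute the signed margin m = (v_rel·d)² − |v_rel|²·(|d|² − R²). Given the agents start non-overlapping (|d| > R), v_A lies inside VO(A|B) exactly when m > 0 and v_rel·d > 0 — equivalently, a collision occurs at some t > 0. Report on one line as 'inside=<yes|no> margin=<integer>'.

d = (6, -14),  |d|² = 232;  R = 2+5 = 7,  c = 232−7² = 183
v_rel = (6, -11),  |v_rel|² = 157;  v_rel·d = (6)·(6) + (-11)·(-14) = 190
157·t² − 380·t + 183 = 0  ⇒  m = 190² − 157·183 = 7369
m = 7369 > 0,  v_rel·d = 190 > 0  ⇒  inside

inside=yes margin=7369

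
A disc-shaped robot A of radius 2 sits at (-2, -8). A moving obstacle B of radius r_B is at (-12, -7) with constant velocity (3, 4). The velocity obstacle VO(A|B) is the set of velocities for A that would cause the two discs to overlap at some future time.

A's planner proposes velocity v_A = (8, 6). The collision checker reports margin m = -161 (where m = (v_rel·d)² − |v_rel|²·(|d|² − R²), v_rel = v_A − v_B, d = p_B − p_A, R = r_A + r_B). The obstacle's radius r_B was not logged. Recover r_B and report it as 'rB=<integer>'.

m = -161
d = (-10, 1);  v_rel = (5, 2),  |v_rel|² = 29
v_rel×d = (5)·(1) − (2)·(-10) = 25
since m = R²·29 − 25²:  R² = (625 + -161) / 29 = 16
R = √16 = 4  ⇒  r_B = 4 − 2 = 2

rB=2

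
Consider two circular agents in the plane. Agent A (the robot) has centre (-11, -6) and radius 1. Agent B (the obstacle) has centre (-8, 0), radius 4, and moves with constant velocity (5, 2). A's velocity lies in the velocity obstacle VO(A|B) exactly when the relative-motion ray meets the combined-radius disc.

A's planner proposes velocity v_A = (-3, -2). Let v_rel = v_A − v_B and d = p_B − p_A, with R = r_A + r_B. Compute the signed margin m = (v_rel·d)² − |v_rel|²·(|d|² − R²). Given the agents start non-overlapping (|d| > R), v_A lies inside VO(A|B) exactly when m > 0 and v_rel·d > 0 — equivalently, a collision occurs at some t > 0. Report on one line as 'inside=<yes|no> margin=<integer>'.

d = (3, 6),  |d|² = 45;  R = 1+4 = 5,  c = 45−5² = 20
v_rel = (-8, -4),  |v_rel|² = 80;  v_rel·d = (-8)·(3) + (-4)·(6) = -48
80·t² + 96·t + 20 = 0  ⇒  m = (-48)² − 80·20 = 704
m = 704 > 0,  v_rel·d = -48 < 0  ⇒  outside

inside=no margin=704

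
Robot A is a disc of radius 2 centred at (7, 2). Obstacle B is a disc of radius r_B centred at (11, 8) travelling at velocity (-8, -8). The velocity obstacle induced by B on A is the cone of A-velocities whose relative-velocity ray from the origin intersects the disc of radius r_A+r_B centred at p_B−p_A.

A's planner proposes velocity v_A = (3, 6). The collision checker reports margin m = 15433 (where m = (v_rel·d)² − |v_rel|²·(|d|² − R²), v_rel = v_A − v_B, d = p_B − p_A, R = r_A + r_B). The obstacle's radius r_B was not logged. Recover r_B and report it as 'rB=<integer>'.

m = 15433
d = (4, 6);  v_rel = (11, 14),  |v_rel|² = 317
v_rel×d = (11)·(6) − (14)·(4) = 10
since m = R²·317 − 10²:  R² = (100 + 15433) / 317 = 49
R = √49 = 7  ⇒  r_B = 7 − 2 = 5

rB=5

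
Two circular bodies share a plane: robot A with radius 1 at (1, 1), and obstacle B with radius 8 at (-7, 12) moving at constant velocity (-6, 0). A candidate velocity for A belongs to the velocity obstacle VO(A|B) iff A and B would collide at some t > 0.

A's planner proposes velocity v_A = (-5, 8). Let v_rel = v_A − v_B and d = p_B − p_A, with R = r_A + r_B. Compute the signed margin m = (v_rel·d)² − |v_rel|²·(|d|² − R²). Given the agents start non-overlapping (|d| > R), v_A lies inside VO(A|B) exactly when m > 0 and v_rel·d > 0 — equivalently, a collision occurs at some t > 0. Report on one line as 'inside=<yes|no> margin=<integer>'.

d = (-8, 11),  |d|² = 185;  R = 1+8 = 9,  c = 185−9² = 104
v_rel = (1, 8),  |v_rel|² = 65;  v_rel·d = (1)·(-8) + (8)·(11) = 80
65·t² − 160·t + 104 = 0  ⇒  m = 80² − 65·104 = -360
m = -360 < 0,  v_rel·d = 80 > 0  ⇒  outside

inside=no margin=-360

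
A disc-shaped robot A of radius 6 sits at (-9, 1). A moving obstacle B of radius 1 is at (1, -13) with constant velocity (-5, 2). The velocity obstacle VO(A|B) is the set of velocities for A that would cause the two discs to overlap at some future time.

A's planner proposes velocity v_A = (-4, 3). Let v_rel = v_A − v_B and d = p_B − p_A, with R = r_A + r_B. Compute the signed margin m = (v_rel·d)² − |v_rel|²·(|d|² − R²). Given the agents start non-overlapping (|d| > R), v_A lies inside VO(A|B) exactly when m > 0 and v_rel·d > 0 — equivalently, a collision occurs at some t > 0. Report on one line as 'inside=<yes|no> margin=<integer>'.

d = (10, -14),  |d|² = 296;  R = 6+1 = 7,  c = 296−7² = 247
v_rel = (1, 1),  |v_rel|² = 2;  v_rel·d = (1)·(10) + (1)·(-14) = -4
2·t² + 8·t + 247 = 0  ⇒  m = (-4)² − 2·247 = -478
m = -478 < 0,  v_rel·d = -4 < 0  ⇒  outside

inside=no margin=-478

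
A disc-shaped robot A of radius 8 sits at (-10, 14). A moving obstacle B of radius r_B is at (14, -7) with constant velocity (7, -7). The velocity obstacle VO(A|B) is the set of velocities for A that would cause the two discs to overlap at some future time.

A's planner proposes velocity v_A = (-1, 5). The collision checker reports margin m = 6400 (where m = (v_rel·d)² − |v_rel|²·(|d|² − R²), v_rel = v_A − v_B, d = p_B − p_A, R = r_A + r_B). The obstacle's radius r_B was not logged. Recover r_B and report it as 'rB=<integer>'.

m = 6400
d = (24, -21);  v_rel = (-8, 12),  |v_rel|² = 208
v_rel×d = (-8)·(-21) − (12)·(24) = -120
since m = R²·208 − (-120)²:  R² = (14400 + 6400) / 208 = 100
R = √100 = 10  ⇒  r_B = 10 − 8 = 2

rB=2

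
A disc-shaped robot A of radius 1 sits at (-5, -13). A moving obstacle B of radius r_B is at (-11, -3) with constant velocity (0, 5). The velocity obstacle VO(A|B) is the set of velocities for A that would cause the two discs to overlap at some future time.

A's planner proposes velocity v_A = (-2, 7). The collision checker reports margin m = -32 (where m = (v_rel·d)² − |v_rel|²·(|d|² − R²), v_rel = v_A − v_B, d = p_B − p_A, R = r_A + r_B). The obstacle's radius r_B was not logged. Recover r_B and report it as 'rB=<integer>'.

m = -32
d = (-6, 10);  v_rel = (-2, 2),  |v_rel|² = 8
v_rel×d = (-2)·(10) − (2)·(-6) = -8
since m = R²·8 − (-8)²:  R² = (64 + -32) / 8 = 4
R = √4 = 2  ⇒  r_B = 2 − 1 = 1

rB=1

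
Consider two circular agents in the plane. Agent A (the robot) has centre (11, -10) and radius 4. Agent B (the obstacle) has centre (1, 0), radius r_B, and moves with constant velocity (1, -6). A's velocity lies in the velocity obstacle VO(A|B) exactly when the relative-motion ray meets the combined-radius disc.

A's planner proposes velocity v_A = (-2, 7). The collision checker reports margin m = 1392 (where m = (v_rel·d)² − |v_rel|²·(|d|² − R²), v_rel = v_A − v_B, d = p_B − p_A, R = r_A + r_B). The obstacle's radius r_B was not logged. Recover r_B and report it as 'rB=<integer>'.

m = 1392
d = (-10, 10);  v_rel = (-3, 13),  |v_rel|² = 178
v_rel×d = (-3)·(10) − (13)·(-10) = 100
since m = R²·178 − 100²:  R² = (10000 + 1392) / 178 = 64
R = √64 = 8  ⇒  r_B = 8 − 4 = 4

rB=4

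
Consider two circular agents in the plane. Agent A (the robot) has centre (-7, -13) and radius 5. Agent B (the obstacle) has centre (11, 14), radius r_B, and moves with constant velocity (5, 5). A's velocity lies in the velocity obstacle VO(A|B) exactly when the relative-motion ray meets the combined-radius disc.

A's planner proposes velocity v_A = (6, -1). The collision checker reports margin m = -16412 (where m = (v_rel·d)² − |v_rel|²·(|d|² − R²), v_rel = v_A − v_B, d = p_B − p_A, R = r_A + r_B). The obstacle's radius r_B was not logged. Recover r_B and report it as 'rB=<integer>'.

m = -16412
d = (18, 27);  v_rel = (1, -6),  |v_rel|² = 37
v_rel×d = (1)·(27) − (-6)·(18) = 135
since m = R²·37 − 135²:  R² = (18225 + -16412) / 37 = 49
R = √49 = 7  ⇒  r_B = 7 − 5 = 2

rB=2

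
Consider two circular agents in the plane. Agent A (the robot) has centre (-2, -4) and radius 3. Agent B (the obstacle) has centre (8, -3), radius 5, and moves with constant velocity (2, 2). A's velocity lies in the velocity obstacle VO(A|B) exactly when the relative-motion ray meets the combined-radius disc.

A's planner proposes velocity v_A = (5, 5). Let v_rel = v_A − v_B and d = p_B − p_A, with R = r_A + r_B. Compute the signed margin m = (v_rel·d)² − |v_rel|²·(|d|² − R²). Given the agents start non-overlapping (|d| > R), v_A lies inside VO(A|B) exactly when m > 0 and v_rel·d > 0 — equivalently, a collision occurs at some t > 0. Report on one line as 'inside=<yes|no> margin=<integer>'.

d = (10, 1),  |d|² = 101;  R = 3+5 = 8,  c = 101−8² = 37
v_rel = (3, 3),  |v_rel|² = 18;  v_rel·d = (3)·(10) + (3)·(1) = 33
18·t² − 66·t + 37 = 0  ⇒  m = 33² − 18·37 = 423
m = 423 > 0,  v_rel·d = 33 > 0  ⇒  inside

inside=yes margin=423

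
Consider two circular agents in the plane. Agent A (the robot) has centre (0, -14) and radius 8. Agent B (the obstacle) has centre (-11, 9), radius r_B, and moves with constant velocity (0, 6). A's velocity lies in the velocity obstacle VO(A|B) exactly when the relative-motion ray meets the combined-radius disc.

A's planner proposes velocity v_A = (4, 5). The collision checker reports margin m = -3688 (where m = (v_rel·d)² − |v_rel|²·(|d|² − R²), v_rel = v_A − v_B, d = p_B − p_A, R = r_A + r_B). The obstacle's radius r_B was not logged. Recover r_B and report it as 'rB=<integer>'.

m = -3688
d = (-11, 23);  v_rel = (4, -1),  |v_rel|² = 17
v_rel×d = (4)·(23) − (-1)·(-11) = 81
since m = R²·17 − 81²:  R² = (6561 + -3688) / 17 = 169
R = √169 = 13  ⇒  r_B = 13 − 8 = 5

rB=5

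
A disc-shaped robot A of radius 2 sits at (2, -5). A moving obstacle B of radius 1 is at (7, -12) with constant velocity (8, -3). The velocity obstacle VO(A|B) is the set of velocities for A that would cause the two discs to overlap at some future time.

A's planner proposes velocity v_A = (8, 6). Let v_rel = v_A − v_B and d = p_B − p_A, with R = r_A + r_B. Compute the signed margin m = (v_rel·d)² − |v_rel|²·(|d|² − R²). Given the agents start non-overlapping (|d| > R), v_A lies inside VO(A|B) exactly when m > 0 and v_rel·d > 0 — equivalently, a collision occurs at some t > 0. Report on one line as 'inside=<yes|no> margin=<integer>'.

d = (5, -7),  |d|² = 74;  R = 2+1 = 3,  c = 74−3² = 65
v_rel = (0, 9),  |v_rel|² = 81;  v_rel·d = (0)·(5) + (9)·(-7) = -63
81·t² + 126·t + 65 = 0  ⇒  m = (-63)² − 81·65 = -1296
m = -1296 < 0,  v_rel·d = -63 < 0  ⇒  outside

inside=no margin=-1296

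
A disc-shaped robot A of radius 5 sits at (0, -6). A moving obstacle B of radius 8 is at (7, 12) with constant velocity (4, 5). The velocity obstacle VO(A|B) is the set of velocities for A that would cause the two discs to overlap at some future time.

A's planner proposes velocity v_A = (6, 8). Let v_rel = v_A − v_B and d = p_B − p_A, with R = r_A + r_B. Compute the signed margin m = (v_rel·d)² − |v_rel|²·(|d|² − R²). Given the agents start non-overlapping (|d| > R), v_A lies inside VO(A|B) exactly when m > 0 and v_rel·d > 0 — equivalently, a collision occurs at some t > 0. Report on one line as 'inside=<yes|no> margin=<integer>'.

d = (7, 18),  |d|² = 373;  R = 5+8 = 13,  c = 373−13² = 204
v_rel = (2, 3),  |v_rel|² = 13;  v_rel·d = (2)·(7) + (3)·(18) = 68
13·t² − 136·t + 204 = 0  ⇒  m = 68² − 13·204 = 1972
m = 1972 > 0,  v_rel·d = 68 > 0  ⇒  inside

inside=yes margin=1972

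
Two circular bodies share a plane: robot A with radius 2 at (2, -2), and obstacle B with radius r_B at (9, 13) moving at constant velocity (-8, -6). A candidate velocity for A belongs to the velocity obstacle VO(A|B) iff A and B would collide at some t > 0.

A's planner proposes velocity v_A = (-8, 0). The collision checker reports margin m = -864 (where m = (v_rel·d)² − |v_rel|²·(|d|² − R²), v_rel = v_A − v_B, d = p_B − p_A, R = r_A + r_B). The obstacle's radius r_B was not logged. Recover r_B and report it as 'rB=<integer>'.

m = -864
d = (7, 15);  v_rel = (0, 6),  |v_rel|² = 36
v_rel×d = (0)·(15) − (6)·(7) = -42
since m = R²·36 − (-42)²:  R² = (1764 + -864) / 36 = 25
R = √25 = 5  ⇒  r_B = 5 − 2 = 3

rB=3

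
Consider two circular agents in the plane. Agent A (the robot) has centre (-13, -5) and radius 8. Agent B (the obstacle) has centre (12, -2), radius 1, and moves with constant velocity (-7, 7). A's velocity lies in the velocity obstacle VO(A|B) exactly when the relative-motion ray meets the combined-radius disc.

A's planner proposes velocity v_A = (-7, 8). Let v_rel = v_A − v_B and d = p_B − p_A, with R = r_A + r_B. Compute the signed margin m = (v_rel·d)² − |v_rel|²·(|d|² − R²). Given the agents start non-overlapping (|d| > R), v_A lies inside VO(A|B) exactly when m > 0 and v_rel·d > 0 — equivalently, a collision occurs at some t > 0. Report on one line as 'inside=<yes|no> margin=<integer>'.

d = (25, 3),  |d|² = 634;  R = 8+1 = 9,  c = 634−9² = 553
v_rel = (0, 1),  |v_rel|² = 1;  v_rel·d = (0)·(25) + (1)·(3) = 3
1·t² − 6·t + 553 = 0  ⇒  m = 3² − 1·553 = -544
m = -544 < 0,  v_rel·d = 3 > 0  ⇒  outside

inside=no margin=-544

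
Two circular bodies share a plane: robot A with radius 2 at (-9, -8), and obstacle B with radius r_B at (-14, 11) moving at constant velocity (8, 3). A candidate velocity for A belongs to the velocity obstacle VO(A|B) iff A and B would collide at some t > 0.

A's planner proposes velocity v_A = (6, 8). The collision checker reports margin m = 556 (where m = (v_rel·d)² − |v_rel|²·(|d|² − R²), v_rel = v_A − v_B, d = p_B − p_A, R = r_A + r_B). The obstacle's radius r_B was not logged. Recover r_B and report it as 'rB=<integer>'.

m = 556
d = (-5, 19);  v_rel = (-2, 5),  |v_rel|² = 29
v_rel×d = (-2)·(19) − (5)·(-5) = -13
since m = R²·29 − (-13)²:  R² = (169 + 556) / 29 = 25
R = √25 = 5  ⇒  r_B = 5 − 2 = 3

rB=3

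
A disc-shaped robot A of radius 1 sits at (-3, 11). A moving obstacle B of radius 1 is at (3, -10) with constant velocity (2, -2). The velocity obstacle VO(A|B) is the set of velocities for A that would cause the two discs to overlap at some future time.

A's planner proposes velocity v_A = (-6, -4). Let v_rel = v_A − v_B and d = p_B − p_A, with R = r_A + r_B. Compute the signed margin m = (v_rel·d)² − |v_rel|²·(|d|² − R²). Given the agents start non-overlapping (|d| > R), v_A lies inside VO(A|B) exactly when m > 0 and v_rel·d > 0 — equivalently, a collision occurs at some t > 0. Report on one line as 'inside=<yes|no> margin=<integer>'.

d = (6, -21),  |d|² = 477;  R = 1+1 = 2,  c = 477−2² = 473
v_rel = (-8, -2),  |v_rel|² = 68;  v_rel·d = (-8)·(6) + (-2)·(-21) = -6
68·t² + 12·t + 473 = 0  ⇒  m = (-6)² − 68·473 = -32128
m = -32128 < 0,  v_rel·d = -6 < 0  ⇒  outside

inside=no margin=-32128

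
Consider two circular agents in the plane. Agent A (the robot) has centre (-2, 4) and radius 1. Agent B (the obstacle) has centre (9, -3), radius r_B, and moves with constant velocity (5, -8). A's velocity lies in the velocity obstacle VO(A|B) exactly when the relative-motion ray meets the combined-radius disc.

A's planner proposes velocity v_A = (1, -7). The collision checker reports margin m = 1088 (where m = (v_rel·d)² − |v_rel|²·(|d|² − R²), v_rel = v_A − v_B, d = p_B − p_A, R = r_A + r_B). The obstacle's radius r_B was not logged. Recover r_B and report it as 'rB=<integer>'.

m = 1088
d = (11, -7);  v_rel = (-4, 1),  |v_rel|² = 17
v_rel×d = (-4)·(-7) − (1)·(11) = 17
since m = R²·17 − 17²:  R² = (289 + 1088) / 17 = 81
R = √81 = 9  ⇒  r_B = 9 − 1 = 8

rB=8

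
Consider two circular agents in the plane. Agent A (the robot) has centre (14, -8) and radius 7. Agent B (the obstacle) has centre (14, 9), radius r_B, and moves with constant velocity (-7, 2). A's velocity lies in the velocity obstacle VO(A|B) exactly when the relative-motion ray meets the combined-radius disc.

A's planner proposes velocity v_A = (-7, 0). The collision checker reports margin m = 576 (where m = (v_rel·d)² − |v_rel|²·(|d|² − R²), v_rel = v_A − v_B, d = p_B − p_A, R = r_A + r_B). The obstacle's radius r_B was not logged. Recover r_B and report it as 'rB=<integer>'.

m = 576
d = (0, 17);  v_rel = (0, -2),  |v_rel|² = 4
v_rel×d = (0)·(17) − (-2)·(0) = 0
since m = R²·4 − 0²:  R² = (0 + 576) / 4 = 144
R = √144 = 12  ⇒  r_B = 12 − 7 = 5

rB=5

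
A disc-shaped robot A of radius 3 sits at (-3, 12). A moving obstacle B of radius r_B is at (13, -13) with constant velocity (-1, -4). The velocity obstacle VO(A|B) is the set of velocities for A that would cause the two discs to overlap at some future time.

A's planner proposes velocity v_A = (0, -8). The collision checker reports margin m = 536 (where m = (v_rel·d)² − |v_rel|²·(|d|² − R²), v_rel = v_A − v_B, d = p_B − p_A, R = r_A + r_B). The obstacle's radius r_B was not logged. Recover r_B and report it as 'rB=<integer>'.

m = 536
d = (16, -25);  v_rel = (1, -4),  |v_rel|² = 17
v_rel×d = (1)·(-25) − (-4)·(16) = 39
since m = R²·17 − 39²:  R² = (1521 + 536) / 17 = 121
R = √121 = 11  ⇒  r_B = 11 − 3 = 8

rB=8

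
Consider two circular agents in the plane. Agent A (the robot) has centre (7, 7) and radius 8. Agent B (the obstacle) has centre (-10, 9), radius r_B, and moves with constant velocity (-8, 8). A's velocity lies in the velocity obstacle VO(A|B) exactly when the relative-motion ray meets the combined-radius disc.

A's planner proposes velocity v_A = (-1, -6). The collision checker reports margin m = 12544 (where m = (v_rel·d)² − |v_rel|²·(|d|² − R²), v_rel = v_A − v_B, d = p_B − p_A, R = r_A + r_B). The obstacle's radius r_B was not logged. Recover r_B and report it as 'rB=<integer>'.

m = 12544
d = (-17, 2);  v_rel = (7, -14),  |v_rel|² = 245
v_rel×d = (7)·(2) − (-14)·(-17) = -224
since m = R²·245 − (-224)²:  R² = (50176 + 12544) / 245 = 256
R = √256 = 16  ⇒  r_B = 16 − 8 = 8

rB=8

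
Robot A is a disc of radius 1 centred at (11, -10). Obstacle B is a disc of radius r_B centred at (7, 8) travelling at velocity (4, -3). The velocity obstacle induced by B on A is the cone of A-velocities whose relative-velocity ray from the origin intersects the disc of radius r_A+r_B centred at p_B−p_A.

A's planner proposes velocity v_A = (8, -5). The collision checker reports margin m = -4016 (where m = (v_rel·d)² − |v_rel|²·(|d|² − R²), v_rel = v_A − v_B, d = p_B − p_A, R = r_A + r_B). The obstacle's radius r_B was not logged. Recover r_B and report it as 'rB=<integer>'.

m = -4016
d = (-4, 18);  v_rel = (4, -2),  |v_rel|² = 20
v_rel×d = (4)·(18) − (-2)·(-4) = 64
since m = R²·20 − 64²:  R² = (4096 + -4016) / 20 = 4
R = √4 = 2  ⇒  r_B = 2 − 1 = 1

rB=1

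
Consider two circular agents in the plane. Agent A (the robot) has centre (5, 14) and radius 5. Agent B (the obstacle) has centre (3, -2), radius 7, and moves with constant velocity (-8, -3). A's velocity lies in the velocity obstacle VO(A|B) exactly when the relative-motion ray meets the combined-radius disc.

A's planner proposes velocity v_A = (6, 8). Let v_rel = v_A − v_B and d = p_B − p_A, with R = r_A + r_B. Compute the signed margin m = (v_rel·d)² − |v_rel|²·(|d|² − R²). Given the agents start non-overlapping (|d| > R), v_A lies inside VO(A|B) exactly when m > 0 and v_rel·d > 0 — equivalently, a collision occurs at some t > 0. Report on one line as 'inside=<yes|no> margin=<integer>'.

d = (-2, -16),  |d|² = 260;  R = 5+7 = 12,  c = 260−12² = 116
v_rel = (14, 11),  |v_rel|² = 317;  v_rel·d = (14)·(-2) + (11)·(-16) = -204
317·t² + 408·t + 116 = 0  ⇒  m = (-204)² − 317·116 = 4844
m = 4844 > 0,  v_rel·d = -204 < 0  ⇒  outside

inside=no margin=4844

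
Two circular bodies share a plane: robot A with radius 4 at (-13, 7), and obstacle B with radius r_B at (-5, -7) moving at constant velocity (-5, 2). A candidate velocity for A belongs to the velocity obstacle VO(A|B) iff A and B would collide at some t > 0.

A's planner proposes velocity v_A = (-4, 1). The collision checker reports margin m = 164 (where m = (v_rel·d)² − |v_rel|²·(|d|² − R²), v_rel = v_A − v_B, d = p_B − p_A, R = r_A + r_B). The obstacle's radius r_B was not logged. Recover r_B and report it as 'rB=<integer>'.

m = 164
d = (8, -14);  v_rel = (1, -1),  |v_rel|² = 2
v_rel×d = (1)·(-14) − (-1)·(8) = -6
since m = R²·2 − (-6)²:  R² = (36 + 164) / 2 = 100
R = √100 = 10  ⇒  r_B = 10 − 4 = 6

rB=6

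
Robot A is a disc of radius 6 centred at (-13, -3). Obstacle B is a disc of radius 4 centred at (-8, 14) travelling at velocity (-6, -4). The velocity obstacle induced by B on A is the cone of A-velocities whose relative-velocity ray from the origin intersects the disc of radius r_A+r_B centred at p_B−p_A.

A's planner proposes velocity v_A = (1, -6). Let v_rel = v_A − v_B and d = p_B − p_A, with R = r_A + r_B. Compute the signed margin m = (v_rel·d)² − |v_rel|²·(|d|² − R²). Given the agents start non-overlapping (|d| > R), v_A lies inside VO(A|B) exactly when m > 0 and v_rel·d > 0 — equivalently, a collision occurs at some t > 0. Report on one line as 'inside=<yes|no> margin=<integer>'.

d = (5, 17),  |d|² = 314;  R = 6+4 = 10,  c = 314−10² = 214
v_rel = (7, -2),  |v_rel|² = 53;  v_rel·d = (7)·(5) + (-2)·(17) = 1
53·t² − 2·t + 214 = 0  ⇒  m = 1² − 53·214 = -11341
m = -11341 < 0,  v_rel·d = 1 > 0  ⇒  outside

inside=no margin=-11341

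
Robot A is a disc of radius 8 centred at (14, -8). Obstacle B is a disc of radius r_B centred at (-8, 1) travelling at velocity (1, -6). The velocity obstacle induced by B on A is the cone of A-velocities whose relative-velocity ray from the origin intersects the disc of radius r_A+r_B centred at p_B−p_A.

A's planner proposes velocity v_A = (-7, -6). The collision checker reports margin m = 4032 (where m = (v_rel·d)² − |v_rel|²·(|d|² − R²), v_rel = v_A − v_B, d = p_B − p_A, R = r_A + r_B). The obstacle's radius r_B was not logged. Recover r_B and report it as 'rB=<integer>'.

m = 4032
d = (-22, 9);  v_rel = (-8, 0),  |v_rel|² = 64
v_rel×d = (-8)·(9) − (0)·(-22) = -72
since m = R²·64 − (-72)²:  R² = (5184 + 4032) / 64 = 144
R = √144 = 12  ⇒  r_B = 12 − 8 = 4

rB=4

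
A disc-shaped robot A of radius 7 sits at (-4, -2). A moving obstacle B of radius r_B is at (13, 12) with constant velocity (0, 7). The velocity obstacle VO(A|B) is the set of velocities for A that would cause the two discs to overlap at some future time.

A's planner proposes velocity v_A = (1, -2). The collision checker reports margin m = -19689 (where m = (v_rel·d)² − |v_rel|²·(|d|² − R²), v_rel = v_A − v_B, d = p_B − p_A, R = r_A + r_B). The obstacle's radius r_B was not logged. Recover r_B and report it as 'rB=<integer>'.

m = -19689
d = (17, 14);  v_rel = (1, -9),  |v_rel|² = 82
v_rel×d = (1)·(14) − (-9)·(17) = 167
since m = R²·82 − 167²:  R² = (27889 + -19689) / 82 = 100
R = √100 = 10  ⇒  r_B = 10 − 7 = 3

rB=3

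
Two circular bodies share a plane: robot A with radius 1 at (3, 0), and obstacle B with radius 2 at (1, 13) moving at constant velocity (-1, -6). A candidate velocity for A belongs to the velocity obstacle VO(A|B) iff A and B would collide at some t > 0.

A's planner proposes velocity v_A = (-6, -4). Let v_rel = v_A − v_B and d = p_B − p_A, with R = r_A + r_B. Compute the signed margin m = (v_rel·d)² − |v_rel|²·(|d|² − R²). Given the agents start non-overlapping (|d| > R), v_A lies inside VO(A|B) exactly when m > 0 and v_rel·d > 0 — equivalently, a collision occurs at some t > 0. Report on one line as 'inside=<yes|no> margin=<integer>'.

d = (-2, 13),  |d|² = 173;  R = 1+2 = 3,  c = 173−3² = 164
v_rel = (-5, 2),  |v_rel|² = 29;  v_rel·d = (-5)·(-2) + (2)·(13) = 36
29·t² − 72·t + 164 = 0  ⇒  m = 36² − 29·164 = -3460
m = -3460 < 0,  v_rel·d = 36 > 0  ⇒  outside

inside=no margin=-3460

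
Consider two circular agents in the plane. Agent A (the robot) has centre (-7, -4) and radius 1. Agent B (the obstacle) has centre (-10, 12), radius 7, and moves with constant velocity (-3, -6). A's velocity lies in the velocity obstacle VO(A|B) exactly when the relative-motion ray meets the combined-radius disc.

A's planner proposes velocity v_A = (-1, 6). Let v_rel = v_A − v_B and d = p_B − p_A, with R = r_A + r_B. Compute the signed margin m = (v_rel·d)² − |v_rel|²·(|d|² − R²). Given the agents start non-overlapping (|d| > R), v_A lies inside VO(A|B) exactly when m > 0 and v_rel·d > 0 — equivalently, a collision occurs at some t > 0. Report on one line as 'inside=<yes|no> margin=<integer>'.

d = (-3, 16),  |d|² = 265;  R = 1+7 = 8,  c = 265−8² = 201
v_rel = (2, 12),  |v_rel|² = 148;  v_rel·d = (2)·(-3) + (12)·(16) = 186
148·t² − 372·t + 201 = 0  ⇒  m = 186² − 148·201 = 4848
m = 4848 > 0,  v_rel·d = 186 > 0  ⇒  inside

inside=yes margin=4848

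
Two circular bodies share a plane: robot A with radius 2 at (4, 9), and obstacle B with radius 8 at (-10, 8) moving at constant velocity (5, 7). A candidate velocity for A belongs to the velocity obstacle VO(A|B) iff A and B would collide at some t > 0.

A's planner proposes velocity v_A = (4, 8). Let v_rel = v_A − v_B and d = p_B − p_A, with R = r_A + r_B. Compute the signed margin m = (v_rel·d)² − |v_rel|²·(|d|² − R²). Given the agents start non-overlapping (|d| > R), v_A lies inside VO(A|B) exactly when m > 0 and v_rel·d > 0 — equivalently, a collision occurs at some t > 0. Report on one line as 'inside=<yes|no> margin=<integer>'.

d = (-14, -1),  |d|² = 197;  R = 2+8 = 10,  c = 197−10² = 97
v_rel = (-1, 1),  |v_rel|² = 2;  v_rel·d = (-1)·(-14) + (1)·(-1) = 13
2·t² − 26·t + 97 = 0  ⇒  m = 13² − 2·97 = -25
m = -25 < 0,  v_rel·d = 13 > 0  ⇒  outside

inside=no margin=-25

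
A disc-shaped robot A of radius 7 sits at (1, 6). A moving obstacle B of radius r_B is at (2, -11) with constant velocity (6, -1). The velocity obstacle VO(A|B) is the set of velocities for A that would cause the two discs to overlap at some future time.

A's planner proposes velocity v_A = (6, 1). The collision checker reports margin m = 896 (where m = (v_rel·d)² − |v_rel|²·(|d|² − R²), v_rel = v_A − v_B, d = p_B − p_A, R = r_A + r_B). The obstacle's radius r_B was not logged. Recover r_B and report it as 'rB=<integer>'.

m = 896
d = (1, -17);  v_rel = (0, 2),  |v_rel|² = 4
v_rel×d = (0)·(-17) − (2)·(1) = -2
since m = R²·4 − (-2)²:  R² = (4 + 896) / 4 = 225
R = √225 = 15  ⇒  r_B = 15 − 7 = 8

rB=8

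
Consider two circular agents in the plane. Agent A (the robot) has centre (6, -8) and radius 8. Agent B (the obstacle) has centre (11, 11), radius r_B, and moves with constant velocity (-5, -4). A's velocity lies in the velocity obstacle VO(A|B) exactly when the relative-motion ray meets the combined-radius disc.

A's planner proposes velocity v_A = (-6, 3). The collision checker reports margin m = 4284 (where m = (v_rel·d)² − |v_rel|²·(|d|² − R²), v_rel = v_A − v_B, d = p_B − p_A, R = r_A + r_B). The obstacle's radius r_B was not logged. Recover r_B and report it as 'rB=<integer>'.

m = 4284
d = (5, 19);  v_rel = (-1, 7),  |v_rel|² = 50
v_rel×d = (-1)·(19) − (7)·(5) = -54
since m = R²·50 − (-54)²:  R² = (2916 + 4284) / 50 = 144
R = √144 = 12  ⇒  r_B = 12 − 8 = 4

rB=4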